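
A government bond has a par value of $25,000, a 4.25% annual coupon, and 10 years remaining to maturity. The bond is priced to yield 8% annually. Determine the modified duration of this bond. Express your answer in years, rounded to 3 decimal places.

7.450 years

Periodic yield y = 0.08. First find Macaulay duration:
  t   CF        PV=CF/(1+0.08)^t    t·PV
  1     1,062.50       983.7963       983.7963
  2     1,062.50       910.9225     1,821.8450
  3     1,062.50       843.4468     2,530.3403
  4     1,062.50       780.9692     3,123.8769
  5     1,062.50       723.1196     3,615.5982
  6     1,062.50       669.5552     4,017.3314
  7     1,062.50       619.9585     4,339.7098
  8     1,062.50       574.0357     4,592.2855
  9     1,062.50       531.5145     4,783.6307
  10   26,062.50    12,071.9803   120,719.8028
  Σ                 18,709.2987   150,528.2170
P = 18,709.2987; Macaulay duration = 150,528.2170 / 18,709.2987 = 8.04564 years.
Modified duration = D_Mac / (1 + y) = 8.04564 / 1.08 = 7.44966 years.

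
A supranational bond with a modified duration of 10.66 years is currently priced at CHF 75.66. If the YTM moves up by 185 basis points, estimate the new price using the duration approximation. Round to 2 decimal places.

Duration approximation: ΔP/P ≈ -D_mod · Δy = -10.66 × (+0.0185) = -0.197210.
New price ≈ 75.66 × (1 - 0.197210) = 60.7390914.

CHF 60.74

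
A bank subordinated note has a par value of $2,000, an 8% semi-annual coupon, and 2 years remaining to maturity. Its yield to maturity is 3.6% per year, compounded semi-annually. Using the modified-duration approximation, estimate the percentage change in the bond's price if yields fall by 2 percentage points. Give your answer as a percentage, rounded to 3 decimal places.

Periodic yield y = 0.018. Modified duration first:
  t   CF        PV=CF/(1+0.018)^t    t·PV
  1        80.00        78.5855        78.5855
  2        80.00        77.1959       154.3919
  3        80.00        75.8310       227.4929
  4     2,080.00     1,936.7440     7,746.9761
  Σ                  2,168.3564     8,207.4463
P = 2,168.3564; D_Mac = 3.78510 half-year periods = 1.89255 yrs; D_mod = 1.89255/(1+0.018) = 1.85909 yrs.
ΔP/P ≈ -D_mod · Δy = -1.85909 × (-0.02) = +0.037182 = +3.7182%.

+3.718%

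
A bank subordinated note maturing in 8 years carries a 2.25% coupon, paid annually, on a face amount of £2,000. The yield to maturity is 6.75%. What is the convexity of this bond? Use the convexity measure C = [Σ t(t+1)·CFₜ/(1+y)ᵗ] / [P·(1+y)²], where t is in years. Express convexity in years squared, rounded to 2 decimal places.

55.77

With y = 0.0675:
  t   CF        PV=CF/(1+0.0675)^t    t·PV        t(t+1)·PV
  1        45.00        42.1546        42.1546          84.3091
  2        45.00        39.4891        78.9781         236.9343
  3        45.00        36.9921       110.9763         443.9051
  4        45.00        34.6530       138.6120         693.0602
  5        45.00        32.4618       162.3092         973.8551
  6        45.00        30.4092       182.4553       1,277.1870
  7        45.00        28.4864       199.4047       1,595.2375
  8     2,045.00     1,212.6912     9,701.5300      87,313.7698
  Σ                  1,457.3374    10,616.4201      92,618.2582
P = 1,457.3374.
Convexity = Σ t(t+1)·PV / [P·(1+y)²] = 92,618.2582 / (1,457.3374 × 1.139556) = 55.77001.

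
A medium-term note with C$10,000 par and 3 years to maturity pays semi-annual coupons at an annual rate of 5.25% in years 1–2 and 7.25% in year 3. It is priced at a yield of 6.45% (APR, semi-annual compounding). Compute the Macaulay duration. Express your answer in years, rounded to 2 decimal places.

2.81 years

Periodic yield y = 0.03225. Discount each cash flow and weight by its period:
  t   CF        PV=CF/(1+0.03225)^t    t·PV
  1       262.50       254.2989       254.2989
  2       262.50       246.3539       492.7079
  3       262.50       238.6573       715.9718
  4       262.50       231.2010       924.8041
  5       362.50       309.3026     1,546.5129
  6    10,362.50     8,565.5488    51,393.2929
  Σ                  9,845.3625    55,327.5884
Price P = Σ PV = 9,845.3625.
Macaulay duration = Σ(t·PV) / P = 55,327.5884 / 9,845.3625 = 5.61966 half-year periods.
In years: 5.61966 / 2 = 2.80983 years.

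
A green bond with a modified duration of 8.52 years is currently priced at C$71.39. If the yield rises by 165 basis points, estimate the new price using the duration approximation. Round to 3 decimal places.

C$61.354

Duration approximation: ΔP/P ≈ -D_mod · Δy = -8.52 × (+0.0165) = -0.140580.
New price ≈ 71.39 × (1 - 0.140580) = 61.3539938.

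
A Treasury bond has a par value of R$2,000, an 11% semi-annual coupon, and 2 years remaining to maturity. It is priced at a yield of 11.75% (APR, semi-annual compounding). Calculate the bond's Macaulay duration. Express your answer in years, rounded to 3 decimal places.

Periodic yield y = 0.05875. Discount each cash flow and weight by its period:
  t   CF        PV=CF/(1+0.05875)^t    t·PV
  1       110.00       103.8961       103.8961
  2       110.00        98.1309       196.2618
  3       110.00        92.6856       278.0569
  4     2,110.00     1,679.2245     6,716.8980
  Σ                  1,973.9371     7,295.1128
Price P = Σ PV = 1,973.9371.
Macaulay duration = Σ(t·PV) / P = 7,295.1128 / 1,973.9371 = 3.69572 half-year periods.
In years: 3.69572 / 2 = 1.84786 years.

1.848 years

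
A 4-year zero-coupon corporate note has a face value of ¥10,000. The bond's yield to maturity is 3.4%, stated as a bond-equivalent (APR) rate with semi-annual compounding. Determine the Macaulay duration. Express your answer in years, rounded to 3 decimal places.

4.000 years

A zero-coupon bond has a single cash flow at maturity, so its Macaulay duration equals its maturity: 4 years.
(Equivalently: 8 semi-annual periods ÷ 2 = 4 years.)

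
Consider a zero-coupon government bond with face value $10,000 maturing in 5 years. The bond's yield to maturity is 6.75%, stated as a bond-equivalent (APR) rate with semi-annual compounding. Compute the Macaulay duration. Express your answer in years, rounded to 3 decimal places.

5.000 years

A zero-coupon bond has a single cash flow at maturity, so its Macaulay duration equals its maturity: 5 years.
(Equivalently: 10 semi-annual periods ÷ 2 = 5 years.)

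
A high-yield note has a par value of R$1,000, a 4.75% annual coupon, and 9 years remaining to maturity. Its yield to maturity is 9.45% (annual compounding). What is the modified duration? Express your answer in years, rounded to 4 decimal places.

6.5997 years

Periodic yield y = 0.0945. First find Macaulay duration:
  t   CF        PV=CF/(1+0.0945)^t    t·PV
  1        47.50        43.3988        43.3988
  2        47.50        39.6517        79.3034
  3        47.50        36.2282       108.6845
  4        47.50        33.1002       132.4008
  5        47.50        30.2423       151.2115
  6        47.50        27.6312       165.7869
  7        47.50        25.2455       176.7182
  8        47.50        23.0657       184.5260
  9     1,047.50       464.7422     4,182.6801
  Σ                    723.3058     5,224.7102
P = 723.3058; Macaulay duration = 5,224.7102 / 723.3058 = 7.22338 years.
Modified duration = D_Mac / (1 + y) = 7.22338 / 1.0945 = 6.59970 years.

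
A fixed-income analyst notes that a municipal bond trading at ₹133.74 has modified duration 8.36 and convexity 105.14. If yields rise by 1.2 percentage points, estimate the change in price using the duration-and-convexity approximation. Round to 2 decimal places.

Duration effect: -D_mod·Δy = -8.36 × (+0.012) = -0.100320
Convexity effect: ½·C·(Δy)² = 0.5 × 105.14 × (0.012)² = +0.00757008
ΔP/P ≈ -0.100320 + 0.00757008 = -0.09274992
ΔP ≈ 133.74 × (-0.09274992) = -12.4043743008.

-₹12.40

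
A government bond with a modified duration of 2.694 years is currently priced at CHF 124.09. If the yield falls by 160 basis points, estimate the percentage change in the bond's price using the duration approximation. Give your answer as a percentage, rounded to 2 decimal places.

+4.31%

Duration approximation: ΔP/P ≈ -D_mod · Δy = -2.694 × (-0.016) = +0.043104.
As a percentage: +4.3104%.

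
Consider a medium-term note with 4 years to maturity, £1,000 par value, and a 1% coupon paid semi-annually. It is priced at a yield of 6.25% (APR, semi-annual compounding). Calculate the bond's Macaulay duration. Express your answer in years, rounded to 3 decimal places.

Periodic yield y = 0.03125. Discount each cash flow and weight by its period:
  t   CF        PV=CF/(1+0.03125)^t    t·PV
  1         5.00         4.8485         4.8485
  2         5.00         4.7016         9.4031
  3         5.00         4.5591        13.6773
  4         5.00         4.4209        17.6837
  5         5.00         4.2870        21.4348
  6         5.00         4.1571        24.9424
  7         5.00         4.0311        28.2176
  8     1,005.00       785.6957     6,285.5655
  Σ                    816.7009     6,405.7729
Price P = Σ PV = 816.7009.
Macaulay duration = Σ(t·PV) / P = 6,405.7729 / 816.7009 = 7.84348 half-year periods.
In years: 7.84348 / 2 = 3.92174 years.

3.922 years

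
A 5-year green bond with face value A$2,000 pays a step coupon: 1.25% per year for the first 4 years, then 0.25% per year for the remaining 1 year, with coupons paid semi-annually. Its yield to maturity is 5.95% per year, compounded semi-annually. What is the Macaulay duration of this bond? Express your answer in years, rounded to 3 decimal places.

4.843 years

Periodic yield y = 0.02975. Discount each cash flow and weight by its period:
  t   CF        PV=CF/(1+0.02975)^t    t·PV
  1        12.50        12.1389        12.1389
  2        12.50        11.7882        23.5763
  3        12.50        11.4476        34.3428
  4        12.50        11.1169        44.4675
  5        12.50        10.7957        53.9785
  6        12.50        10.4838        62.9029
  7        12.50        10.1809        71.2665
  8        12.50         9.8868        79.0944
  9         2.50         1.9202        17.2821
  10    2,002.50     1,493.6695    14,936.6952
  Σ                  1,583.4285    15,335.7451
Price P = Σ PV = 1,583.4285.
Macaulay duration = Σ(t·PV) / P = 15,335.7451 / 1,583.4285 = 9.68515 half-year periods.
In years: 9.68515 / 2 = 4.84258 years.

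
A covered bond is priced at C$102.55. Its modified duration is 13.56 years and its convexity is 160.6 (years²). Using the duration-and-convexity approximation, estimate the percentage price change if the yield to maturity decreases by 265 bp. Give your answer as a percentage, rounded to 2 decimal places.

+41.57%

Duration effect: -D_mod·Δy = -13.56 × (-0.0265) = +0.359340
Convexity effect: ½·C·(Δy)² = 0.5 × 160.6 × (-0.0265)² = +0.056390675
ΔP/P ≈ +0.359340 + 0.056390675 = +0.415730675
= +41.5730675%.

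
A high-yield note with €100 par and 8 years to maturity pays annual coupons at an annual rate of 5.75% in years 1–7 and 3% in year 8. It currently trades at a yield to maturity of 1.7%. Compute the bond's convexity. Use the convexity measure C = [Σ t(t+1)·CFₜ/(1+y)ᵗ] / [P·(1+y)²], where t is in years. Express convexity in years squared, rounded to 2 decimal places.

55.75

With y = 0.017:
  t   CF        PV=CF/(1+0.017)^t    t·PV        t(t+1)·PV
  1         5.75         5.6539         5.6539          11.3078
  2         5.75         5.5594        11.1187          33.3562
  3         5.75         5.4664        16.3993          65.5973
  4         5.75         5.3751        21.5003         107.5014
  5         5.75         5.2852        26.4261         158.5566
  6         5.75         5.1969        31.1812         218.2687
  7         5.75         5.1100        35.7700         286.1602
  8       103.00        90.0056       720.0449       6,480.4042
  Σ                    127.6525       868.0945       7,361.1524
P = 127.6525.
Convexity = Σ t(t+1)·PV / [P·(1+y)²] = 7,361.1524 / (127.6525 × 1.034289) = 55.75382.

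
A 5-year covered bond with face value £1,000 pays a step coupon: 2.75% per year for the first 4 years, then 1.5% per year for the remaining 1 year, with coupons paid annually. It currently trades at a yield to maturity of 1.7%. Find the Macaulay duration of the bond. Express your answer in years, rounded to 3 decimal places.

Periodic yield y = 0.017. Discount each cash flow and weight by its year:
  t   CF        PV=CF/(1+0.017)^t    t·PV
  1        27.50        27.0403        27.0403
  2        27.50        26.5883        53.1766
  3        27.50        26.1439        78.4316
  4        27.50        25.7069       102.8274
  5     1,015.00       932.9562     4,664.7812
  Σ                  1,038.4356     4,926.2572
Price P = Σ PV = 1,038.4356.
Macaulay duration = Σ(t·PV) / P = 4,926.2572 / 1,038.4356 = 4.74392 years.

4.744 years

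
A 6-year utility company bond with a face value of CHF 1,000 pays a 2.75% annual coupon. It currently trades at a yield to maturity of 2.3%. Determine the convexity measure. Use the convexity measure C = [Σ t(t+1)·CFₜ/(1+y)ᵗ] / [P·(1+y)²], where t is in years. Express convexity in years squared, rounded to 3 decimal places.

With y = 0.023:
  t   CF        PV=CF/(1+0.023)^t    t·PV        t(t+1)·PV
  1        27.50        26.8817        26.8817          53.7634
  2        27.50        26.2773        52.5547         157.6640
  3        27.50        25.6866        77.0597         308.2386
  4        27.50        25.1090       100.4362         502.1809
  5        27.50        24.5445       122.7226         736.3356
  6     1,027.50       896.4540     5,378.7242      37,651.0696
  Σ                  1,024.9532     5,758.3791      39,409.2522
P = 1,024.9532.
Convexity = Σ t(t+1)·PV / [P·(1+y)²] = 39,409.2522 / (1,024.9532 × 1.046529) = 36.74032.

36.740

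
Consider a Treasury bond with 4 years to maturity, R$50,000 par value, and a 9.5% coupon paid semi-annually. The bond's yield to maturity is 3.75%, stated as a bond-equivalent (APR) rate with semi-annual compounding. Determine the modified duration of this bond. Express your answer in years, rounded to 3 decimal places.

Periodic yield y = 0.01875. First find Macaulay duration:
  t   CF        PV=CF/(1+0.01875)^t    t·PV
  1     2,375.00     2,331.2883     2,331.2883
  2     2,375.00     2,288.3812     4,576.7624
  3     2,375.00     2,246.2638     6,738.7913
  4     2,375.00     2,204.9215     8,819.6859
  5     2,375.00     2,164.3401    10,821.7005
  6     2,375.00     2,124.5056    12,747.0337
  7     2,375.00     2,085.4043    14,597.8300
  8    52,375.00    45,142.2355   361,137.8839
  Σ                 60,587.3403   421,770.9760
P = 60,587.3403; Macaulay duration = 421,770.9760 / 60,587.3403 = 6.96137 half-year periods = 3.48069 years.
Modified duration = D_Mac / (1 + y) = 3.48069 / 1.01875 = 3.41662 years.

3.417 years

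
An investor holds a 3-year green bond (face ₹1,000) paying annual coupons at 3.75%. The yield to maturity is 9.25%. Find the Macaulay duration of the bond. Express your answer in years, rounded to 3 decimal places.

2.884 years

Periodic yield y = 0.0925. Discount each cash flow and weight by its year:
  t   CF        PV=CF/(1+0.0925)^t    t·PV
  1        37.50        34.3249        34.3249
  2        37.50        31.4187        62.8374
  3     1,037.50       795.6531     2,386.9594
  Σ                    861.3968     2,484.1217
Price P = Σ PV = 861.3968.
Macaulay duration = Σ(t·PV) / P = 2,484.1217 / 861.3968 = 2.88383 years.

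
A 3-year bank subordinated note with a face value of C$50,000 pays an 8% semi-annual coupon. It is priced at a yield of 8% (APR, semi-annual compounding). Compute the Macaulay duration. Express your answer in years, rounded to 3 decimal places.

2.726 years

Periodic yield y = 0.04. Discount each cash flow and weight by its period:
  t   CF        PV=CF/(1+0.04)^t    t·PV
  1     2,000.00     1,923.0769     1,923.0769
  2     2,000.00     1,849.1124     3,698.2249
  3     2,000.00     1,777.9927     5,333.9782
  4     2,000.00     1,709.6084     6,838.4335
  5     2,000.00     1,643.8542     8,219.2711
  6    52,000.00    41,096.3553   246,578.1320
  Σ                 50,000.0000   272,591.1166
Price P = Σ PV = 50,000.0000.
Macaulay duration = Σ(t·PV) / P = 272,591.1166 / 50,000.0000 = 5.45182 half-year periods.
In years: 5.45182 / 2 = 2.72591 years.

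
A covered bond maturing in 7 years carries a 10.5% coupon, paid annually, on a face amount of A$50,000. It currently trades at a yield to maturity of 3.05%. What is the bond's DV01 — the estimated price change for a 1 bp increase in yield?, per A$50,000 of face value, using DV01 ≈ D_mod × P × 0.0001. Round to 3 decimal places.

Periodic yield y = 0.0305.
  t   CF        PV=CF/(1+0.0305)^t    t·PV
  1     5,250.00     5,094.6143     5,094.6143
  2     5,250.00     4,943.8275     9,887.6551
  3     5,250.00     4,797.5037    14,392.5110
  4     5,250.00     4,655.5106    18,622.0424
  5     5,250.00     4,517.7201    22,588.6006
  6     5,250.00     4,384.0079    26,304.0473
  7    55,250.00    44,770.9500   313,396.6498
  Σ                 73,164.1340   410,286.1204
P = 73,164.1340; D_Mac = 5.60775 yrs; D_mod = 5.44178 yrs.
DV01 ≈ 5.44178 × 73,164.1340 × 0.0001 = 39.814277.

A$39.814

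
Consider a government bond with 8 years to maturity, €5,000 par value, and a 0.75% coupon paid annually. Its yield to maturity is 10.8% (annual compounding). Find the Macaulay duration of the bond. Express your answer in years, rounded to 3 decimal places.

7.673 years

Periodic yield y = 0.108. Discount each cash flow and weight by its year:
  t   CF        PV=CF/(1+0.108)^t    t·PV
  1        37.50        33.8448        33.8448
  2        37.50        30.5458        61.0916
  3        37.50        27.5684        82.7053
  4        37.50        24.8813        99.5250
  5        37.50        22.4560       112.2800
  6        37.50        20.2672       121.6029
  7        37.50        18.2917       128.0416
  8     5,037.50     2,217.6703    17,741.3622
  Σ                  2,395.5253    18,380.4534
Price P = Σ PV = 2,395.5253.
Macaulay duration = Σ(t·PV) / P = 18,380.4534 / 2,395.5253 = 7.67283 years.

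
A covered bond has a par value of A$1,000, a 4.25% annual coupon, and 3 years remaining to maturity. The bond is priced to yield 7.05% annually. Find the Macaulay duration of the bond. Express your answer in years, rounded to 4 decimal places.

Periodic yield y = 0.0705. Discount each cash flow and weight by its year:
  t   CF        PV=CF/(1+0.0705)^t    t·PV
  1        42.50        39.7011        39.7011
  2        42.50        37.0865        74.1730
  3     1,042.50       849.7987     2,549.3960
  Σ                    926.5862     2,663.2700
Price P = Σ PV = 926.5862.
Macaulay duration = Σ(t·PV) / P = 2,663.2700 / 926.5862 = 2.87428 years.

2.8743 years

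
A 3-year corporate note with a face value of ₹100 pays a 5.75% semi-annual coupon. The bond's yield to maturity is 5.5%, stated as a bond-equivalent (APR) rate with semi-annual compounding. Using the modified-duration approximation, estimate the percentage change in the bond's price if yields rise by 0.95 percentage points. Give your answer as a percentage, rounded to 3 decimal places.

Periodic yield y = 0.0275. Modified duration first:
  t   CF        PV=CF/(1+0.0275)^t    t·PV
  1        2.875         2.7981         2.7981
  2        2.875         2.7232         5.4463
  3        2.875         2.6503         7.9509
  4        2.875         2.5794        10.3174
  5        2.875         2.5103        12.5516
  6      102.875        87.4216       524.5297
  Σ                    100.6828       563.5940
P = 100.6828; D_Mac = 5.59772 half-year periods = 2.79886 yrs; D_mod = 2.79886/(1+0.0275) = 2.72395 yrs.
ΔP/P ≈ -D_mod · Δy = -2.72395 × (+0.0095) = -0.025878 = -2.5878%.

-2.588%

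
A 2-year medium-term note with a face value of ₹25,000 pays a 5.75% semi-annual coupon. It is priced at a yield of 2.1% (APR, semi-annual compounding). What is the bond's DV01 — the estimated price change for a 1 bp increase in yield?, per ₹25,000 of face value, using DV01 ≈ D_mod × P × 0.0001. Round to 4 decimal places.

₹5.0903

Periodic yield y = 0.0105.
  t   CF        PV=CF/(1+0.0105)^t    t·PV
  1       718.75       711.2815       711.2815
  2       718.75       703.8907     1,407.7814
  3       718.75       696.5766     2,089.7299
  4    25,718.75    24,666.3327    98,665.3309
  Σ                 26,778.0816   102,874.1238
P = 26,778.0816; D_Mac = 3.84173 half-year periods = 1.92086 yrs; D_mod = 1.90090 yrs.
DV01 ≈ 1.90090 × 26,778.0816 × 0.0001 = 5.090258.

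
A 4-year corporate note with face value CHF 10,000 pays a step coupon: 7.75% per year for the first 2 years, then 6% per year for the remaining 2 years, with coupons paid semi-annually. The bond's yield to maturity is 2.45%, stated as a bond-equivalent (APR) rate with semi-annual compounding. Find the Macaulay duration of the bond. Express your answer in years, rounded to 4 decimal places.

Periodic yield y = 0.01225. Discount each cash flow and weight by its period:
  t   CF        PV=CF/(1+0.01225)^t    t·PV
  1       387.50       382.8106       382.8106
  2       387.50       378.1779       756.3558
  3       387.50       373.6013     1,120.8038
  4       387.50       369.0800     1,476.3202
  5       300.00       282.2814     1,411.4072
  6       300.00       278.8653     1,673.1921
  7       300.00       275.4906     1,928.4341
  8    10,300.00     9,344.0454    74,752.3634
  Σ                 11,684.3526    83,501.6871
Price P = Σ PV = 11,684.3526.
Macaulay duration = Σ(t·PV) / P = 83,501.6871 / 11,684.3526 = 7.14645 half-year periods.
In years: 7.14645 / 2 = 3.57323 years.

3.5732 years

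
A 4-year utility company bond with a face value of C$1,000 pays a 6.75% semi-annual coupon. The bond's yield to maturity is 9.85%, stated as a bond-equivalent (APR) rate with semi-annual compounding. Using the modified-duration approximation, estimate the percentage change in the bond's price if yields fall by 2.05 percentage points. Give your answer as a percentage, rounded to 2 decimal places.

+6.92%

Periodic yield y = 0.04925. Modified duration first:
  t   CF        PV=CF/(1+0.04925)^t    t·PV
  1        33.75        32.1658        32.1658
  2        33.75        30.6560        61.3120
  3        33.75        29.2171        87.6512
  4        33.75        27.8457       111.3827
  5        33.75        26.5387       132.6933
  6        33.75        25.2930       151.7578
  7        33.75        24.1058       168.7404
  8     1,033.75       703.6938     5,629.5501
  Σ                    899.5158     6,375.2534
P = 899.5158; D_Mac = 7.08743 half-year periods = 3.54371 yrs; D_mod = 3.54371/(1+0.04925) = 3.37738 yrs.
ΔP/P ≈ -D_mod · Δy = -3.37738 × (-0.0205) = +0.069236 = +6.9236%.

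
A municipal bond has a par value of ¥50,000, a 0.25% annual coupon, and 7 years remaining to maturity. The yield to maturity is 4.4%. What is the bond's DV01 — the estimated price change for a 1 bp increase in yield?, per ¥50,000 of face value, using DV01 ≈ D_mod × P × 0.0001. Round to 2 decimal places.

Periodic yield y = 0.044.
  t   CF        PV=CF/(1+0.044)^t    t·PV
  1       125.00       119.7318       119.7318
  2       125.00       114.6856       229.3713
  3       125.00       109.8521       329.5564
  4       125.00       105.2224       420.8894
  5       125.00       100.7877       503.9385
  6       125.00        96.5399       579.2396
  7    50,125.00    37,080.9537   259,566.6756
  Σ                 37,727.7732   261,749.4027
P = 37,727.7732; D_Mac = 6.93784 yrs; D_mod = 6.64544 yrs.
DV01 ≈ 6.64544 × 37,727.7732 × 0.0001 = 25.071782.

¥25.07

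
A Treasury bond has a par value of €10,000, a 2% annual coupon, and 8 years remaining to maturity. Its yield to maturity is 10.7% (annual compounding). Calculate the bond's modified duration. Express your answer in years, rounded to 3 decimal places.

Periodic yield y = 0.107. First find Macaulay duration:
  t   CF        PV=CF/(1+0.107)^t    t·PV
  1       200.00       180.6685       180.6685
  2       200.00       163.2055       326.4110
  3       200.00       147.4304       442.2913
  4       200.00       133.1802       532.7206
  5       200.00       120.3073       601.5364
  6       200.00       108.6787       652.0720
  7       200.00        98.1740       687.2183
  8    10,200.00     4,522.9231    36,183.3849
  Σ                  5,474.5676    39,606.3028
P = 5,474.5676; Macaulay duration = 39,606.3028 / 5,474.5676 = 7.23460 years.
Modified duration = D_Mac / (1 + y) = 7.23460 / 1.107 = 6.53532 years.

6.535 years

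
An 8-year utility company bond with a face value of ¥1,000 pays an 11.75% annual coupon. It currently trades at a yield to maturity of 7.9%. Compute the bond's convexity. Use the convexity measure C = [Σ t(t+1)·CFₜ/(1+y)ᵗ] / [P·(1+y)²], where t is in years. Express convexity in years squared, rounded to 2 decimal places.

39.97

With y = 0.079:
  t   CF        PV=CF/(1+0.079)^t    t·PV        t(t+1)·PV
  1       117.50       108.8971       108.8971         217.7943
  2       117.50       100.9241       201.8482         605.5447
  3       117.50        93.5349       280.6046       1,122.4184
  4       117.50        86.6866       346.7465       1,733.7325
  5       117.50        80.3398       401.6989       2,410.1934
  6       117.50        74.4576       446.7458       3,127.2204
  7       117.50        69.0061       483.0430       3,864.3440
  8     1,117.50       608.2414     4,865.9312      43,793.3805
  Σ                  1,222.0877     7,135.5153      56,874.6282
P = 1,222.0877.
Convexity = Σ t(t+1)·PV / [P·(1+y)²] = 56,874.6282 / (1,222.0877 × 1.164241) = 39.97360.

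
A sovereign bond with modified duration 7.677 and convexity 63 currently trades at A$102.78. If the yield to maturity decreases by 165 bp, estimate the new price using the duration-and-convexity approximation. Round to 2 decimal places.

Duration effect: -D_mod·Δy = -7.677 × (-0.0165) = +0.1266705
Convexity effect: ½·C·(Δy)² = 0.5 × 63 × (-0.0165)² = +0.008575875
ΔP/P ≈ +0.1266705 + 0.008575875 = +0.135246375
New price ≈ 102.78 × (1 + 0.135246375) = 116.6806224225.

A$116.68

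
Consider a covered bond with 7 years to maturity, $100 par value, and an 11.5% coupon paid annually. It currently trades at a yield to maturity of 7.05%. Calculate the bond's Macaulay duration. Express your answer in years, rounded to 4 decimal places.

Periodic yield y = 0.0705. Discount each cash flow and weight by its year:
  t   CF        PV=CF/(1+0.0705)^t    t·PV
  1        11.50        10.7426        10.7426
  2        11.50        10.0352        20.0703
  3        11.50         9.3743        28.1228
  4        11.50         8.7569        35.0277
  5        11.50         8.1802        40.9011
  6        11.50         7.6415        45.8489
  7       111.50        69.2099       484.4692
  Σ                    123.9406       665.1827
Price P = Σ PV = 123.9406.
Macaulay duration = Σ(t·PV) / P = 665.1827 / 123.9406 = 5.36695 years.

5.3669 years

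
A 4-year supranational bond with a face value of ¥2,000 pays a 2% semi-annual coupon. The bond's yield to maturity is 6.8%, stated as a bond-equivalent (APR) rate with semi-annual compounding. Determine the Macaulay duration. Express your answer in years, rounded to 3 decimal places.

Periodic yield y = 0.034. Discount each cash flow and weight by its period:
  t   CF        PV=CF/(1+0.034)^t    t·PV
  1        20.00        19.3424        19.3424
  2        20.00        18.7063        37.4127
  3        20.00        18.0912        54.2737
  4        20.00        17.4964        69.9855
  5        20.00        16.9210        84.6052
  6        20.00        16.3647        98.1879
  7        20.00        15.8265       110.7858
  8     2,020.00     1,545.9202    12,367.3612
  Σ                  1,668.6687    12,841.9545
Price P = Σ PV = 1,668.6687.
Macaulay duration = Σ(t·PV) / P = 12,841.9545 / 1,668.6687 = 7.69593 half-year periods.
In years: 7.69593 / 2 = 3.84796 years.

3.848 years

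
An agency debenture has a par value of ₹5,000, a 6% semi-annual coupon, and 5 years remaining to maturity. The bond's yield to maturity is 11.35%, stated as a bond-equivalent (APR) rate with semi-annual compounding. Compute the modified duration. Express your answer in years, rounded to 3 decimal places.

4.075 years

Periodic yield y = 0.05675. First find Macaulay duration:
  t   CF        PV=CF/(1+0.05675)^t    t·PV
  1       150.00       141.9446       141.9446
  2       150.00       134.3219       268.6438
  3       150.00       127.1085       381.3254
  4       150.00       120.2824       481.1298
  5       150.00       113.8230       569.1149
  6       150.00       107.7104       646.2625
  7       150.00       101.9261       713.4828
  8       150.00        96.4524       771.6195
  9       150.00        91.2727       821.4544
  10    5,150.00     2,965.4094    29,654.0943
  Σ                  4,000.2515    34,449.0720
P = 4,000.2515; Macaulay duration = 34,449.0720 / 4,000.2515 = 8.61173 half-year periods = 4.30586 years.
Modified duration = D_Mac / (1 + y) = 4.30586 / 1.05675 = 4.07463 years.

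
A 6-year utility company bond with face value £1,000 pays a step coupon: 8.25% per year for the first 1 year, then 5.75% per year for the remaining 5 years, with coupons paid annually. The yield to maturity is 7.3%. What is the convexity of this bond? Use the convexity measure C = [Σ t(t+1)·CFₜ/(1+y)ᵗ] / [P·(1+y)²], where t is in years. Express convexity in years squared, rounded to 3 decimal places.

With y = 0.073:
  t   CF        PV=CF/(1+0.073)^t    t·PV        t(t+1)·PV
  1        82.50        76.8872        76.8872         153.7745
  2        57.50        49.9423        99.8846         299.6537
  3        57.50        46.5445       139.6336         558.5344
  4        57.50        43.3779       173.5118         867.5589
  5        57.50        40.4268       202.1339       1,212.8036
  6     1,057.50       692.9183     4,157.5099      29,102.5695
  Σ                    950.0971     4,849.5610      32,194.8945
P = 950.0971.
Convexity = Σ t(t+1)·PV / [P·(1+y)²] = 32,194.8945 / (950.0971 × 1.151329) = 29.43199.

29.432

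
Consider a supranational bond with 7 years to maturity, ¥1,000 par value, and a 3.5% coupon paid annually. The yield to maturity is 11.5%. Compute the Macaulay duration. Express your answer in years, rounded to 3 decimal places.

6.115 years

Periodic yield y = 0.115. Discount each cash flow and weight by its year:
  t   CF        PV=CF/(1+0.115)^t    t·PV
  1        35.00        31.3901        31.3901
  2        35.00        28.1526        56.3052
  3        35.00        25.2490        75.7469
  4        35.00        22.6448        90.5792
  5        35.00        20.3092       101.5462
  6        35.00        18.2146       109.2874
  7     1,035.00       483.0769     3,381.5384
  Σ                    629.0372     3,846.3934
Price P = Σ PV = 629.0372.
Macaulay duration = Σ(t·PV) / P = 3,846.3934 / 629.0372 = 6.11473 years.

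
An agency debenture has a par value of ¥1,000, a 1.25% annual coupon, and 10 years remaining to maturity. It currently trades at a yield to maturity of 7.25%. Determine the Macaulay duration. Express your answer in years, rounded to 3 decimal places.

Periodic yield y = 0.0725. Discount each cash flow and weight by its year:
  t   CF        PV=CF/(1+0.0725)^t    t·PV
  1        12.50        11.6550        11.6550
  2        12.50        10.8671        21.7343
  3        12.50        10.1325        30.3976
  4        12.50         9.4476        37.7903
  5        12.50         8.8089        44.0447
  6        12.50         8.2135        49.2808
  7        12.50         7.6582        53.6077
  8        12.50         7.1405        57.1244
  9        12.50         6.6579        59.9207
  10    1,012.50       502.8310     5,028.3098
  Σ                    583.4123     5,393.8652
Price P = Σ PV = 583.4123.
Macaulay duration = Σ(t·PV) / P = 5,393.8652 / 583.4123 = 9.24537 years.

9.245 years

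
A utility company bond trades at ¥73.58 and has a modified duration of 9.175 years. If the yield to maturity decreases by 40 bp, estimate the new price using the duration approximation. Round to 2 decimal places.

Duration approximation: ΔP/P ≈ -D_mod · Δy = -9.175 × (-0.004) = +0.036700.
New price ≈ 73.58 × (1 + 0.036700) = 76.280386.

¥76.28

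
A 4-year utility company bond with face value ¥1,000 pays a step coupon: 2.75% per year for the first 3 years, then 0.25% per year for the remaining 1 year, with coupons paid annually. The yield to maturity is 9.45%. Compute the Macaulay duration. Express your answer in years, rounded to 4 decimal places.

3.8147 years

Periodic yield y = 0.0945. Discount each cash flow and weight by its year:
  t   CF        PV=CF/(1+0.0945)^t    t·PV
  1        27.50        25.1256        25.1256
  2        27.50        22.9563        45.9125
  3        27.50        20.9742        62.9226
  4     1,002.50       698.5883     2,794.3533
  Σ                    767.6444     2,928.3140
Price P = Σ PV = 767.6444.
Macaulay duration = Σ(t·PV) / P = 2,928.3140 / 767.6444 = 3.81468 years.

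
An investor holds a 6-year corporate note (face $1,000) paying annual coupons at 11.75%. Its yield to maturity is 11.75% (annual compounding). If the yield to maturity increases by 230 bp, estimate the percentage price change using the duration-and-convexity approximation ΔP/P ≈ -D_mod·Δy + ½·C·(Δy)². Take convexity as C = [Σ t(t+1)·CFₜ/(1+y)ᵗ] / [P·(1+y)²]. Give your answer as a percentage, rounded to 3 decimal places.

-8.901%

With y = 0.1175:
  t   CF        PV=CF/(1+0.1175)^t    t·PV        t(t+1)·PV
  1       117.50       105.1454       105.1454         210.2908
  2       117.50        94.0899       188.1797         564.5391
  3       117.50        84.1967       252.5902       1,010.3609
  4       117.50        75.3438       301.3754       1,506.8768
  5       117.50        67.4218       337.1089       2,022.6534
  6     1,117.50       573.8024     3,442.8142      24,099.6997
  Σ                  1,000.0000     4,627.2138      29,414.4207
P = 1,000.0000; D_Mac = 4.62721 yrs; D_mod = 4.14068 yrs; C = 23.55403.
Duration effect: -4.14068 × (+0.023) = -0.095236
Convexity effect: 0.5 × 23.55403 × (0.023)² = +0.0062300
ΔP/P ≈ -0.095236 + 0.0062300 = -0.089006 = -8.9006%.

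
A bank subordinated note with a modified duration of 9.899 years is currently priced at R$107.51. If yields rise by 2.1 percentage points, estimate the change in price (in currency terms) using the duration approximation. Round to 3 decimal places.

-R$22.349

Duration approximation: ΔP/P ≈ -D_mod · Δy = -9.899 × (+0.021) = -0.207879.
ΔP ≈ 107.51 × (-0.207879) = -22.34907129.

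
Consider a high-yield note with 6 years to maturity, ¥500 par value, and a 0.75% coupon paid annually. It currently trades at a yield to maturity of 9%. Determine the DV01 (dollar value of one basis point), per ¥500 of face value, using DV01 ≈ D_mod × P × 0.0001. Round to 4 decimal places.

Periodic yield y = 0.09.
  t   CF        PV=CF/(1+0.09)^t    t·PV
  1         3.75         3.4404         3.4404
  2         3.75         3.1563         6.3126
  3         3.75         2.8957         8.6871
  4         3.75         2.6566        10.6264
  5         3.75         2.4372        12.1862
  6       503.75       300.3697     1,802.2180
  Σ                    314.9559     1,843.4706
P = 314.9559; D_Mac = 5.85311 yrs; D_mod = 5.36982 yrs.
DV01 ≈ 5.36982 × 314.9559 × 0.0001 = 0.169126.

¥0.1691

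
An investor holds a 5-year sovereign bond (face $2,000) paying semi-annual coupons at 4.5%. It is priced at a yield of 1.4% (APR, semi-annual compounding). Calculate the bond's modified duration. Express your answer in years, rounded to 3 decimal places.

Periodic yield y = 0.007. First find Macaulay duration:
  t   CF        PV=CF/(1+0.007)^t    t·PV
  1        45.00        44.6872        44.6872
  2        45.00        44.3766        88.7531
  3        45.00        44.0681       132.2042
  4        45.00        43.7617       175.0470
  5        45.00        43.4575       217.2877
  6        45.00        43.1555       258.9327
  7        45.00        42.8555       299.9883
  8        45.00        42.5576       340.4605
  9        45.00        42.2617       380.3556
  10    2,045.00     1,907.2104    19,072.1040
  Σ                  2,298.3917    21,009.8203
P = 2,298.3917; Macaulay duration = 21,009.8203 / 2,298.3917 = 9.14110 half-year periods = 4.57055 years.
Modified duration = D_Mac / (1 + y) = 4.57055 / 1.007 = 4.53878 years.

4.539 years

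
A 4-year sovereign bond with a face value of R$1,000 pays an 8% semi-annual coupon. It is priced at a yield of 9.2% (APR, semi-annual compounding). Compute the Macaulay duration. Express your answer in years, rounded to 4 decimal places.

3.4891 years

Periodic yield y = 0.046. Discount each cash flow and weight by its period:
  t   CF        PV=CF/(1+0.046)^t    t·PV
  1        40.00        38.2409        38.2409
  2        40.00        36.5592        73.1184
  3        40.00        34.9514       104.8543
  4        40.00        33.4144       133.6575
  5        40.00        31.9449       159.7245
  6        40.00        30.5401       183.2404
  7        40.00        29.1970       204.3790
  8     1,040.00       725.7380     5,805.9040
  Σ                    960.5859     6,703.1189
Price P = Σ PV = 960.5859.
Macaulay duration = Σ(t·PV) / P = 6,703.1189 / 960.5859 = 6.97816 half-year periods.
In years: 6.97816 / 2 = 3.48908 years.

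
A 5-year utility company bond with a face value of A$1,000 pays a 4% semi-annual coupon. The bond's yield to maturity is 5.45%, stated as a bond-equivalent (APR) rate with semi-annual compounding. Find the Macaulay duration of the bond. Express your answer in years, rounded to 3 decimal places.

4.564 years

Periodic yield y = 0.02725. Discount each cash flow and weight by its period:
  t   CF        PV=CF/(1+0.02725)^t    t·PV
  1        20.00        19.4695        19.4695
  2        20.00        18.9530        37.9060
  3        20.00        18.4502        55.3507
  4        20.00        17.9608        71.8432
  5        20.00        17.4843        87.4217
  6        20.00        17.0205       102.1232
  7        20.00        16.5690       115.9832
  8        20.00        16.1295       129.0360
  9        20.00        15.7016       141.3146
  10    1,020.00       779.5405     7,795.4048
  Σ                    937.2790     8,555.8527
Price P = Σ PV = 937.2790.
Macaulay duration = Σ(t·PV) / P = 8,555.8527 / 937.2790 = 9.12840 half-year periods.
In years: 9.12840 / 2 = 4.56420 years.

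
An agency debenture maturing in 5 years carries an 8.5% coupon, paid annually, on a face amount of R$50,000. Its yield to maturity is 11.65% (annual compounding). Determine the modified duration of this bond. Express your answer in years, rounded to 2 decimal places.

3.78 years

Periodic yield y = 0.1165. First find Macaulay duration:
  t   CF        PV=CF/(1+0.1165)^t    t·PV
  1     4,250.00     3,806.5383     3,806.5383
  2     4,250.00     3,409.3491     6,818.6982
  3     4,250.00     3,053.6042     9,160.8127
  4     4,250.00     2,734.9792    10,939.9166
  5    54,250.00    31,268.4321   156,342.1607
  Σ                 44,272.9029   187,068.1265
P = 44,272.9029; Macaulay duration = 187,068.1265 / 44,272.9029 = 4.22534 years.
Modified duration = D_Mac / (1 + y) = 4.22534 / 1.1165 = 3.78445 years.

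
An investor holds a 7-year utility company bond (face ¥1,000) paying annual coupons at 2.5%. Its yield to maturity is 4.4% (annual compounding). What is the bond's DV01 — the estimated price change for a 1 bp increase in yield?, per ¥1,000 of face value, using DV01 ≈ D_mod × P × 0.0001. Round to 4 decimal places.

Periodic yield y = 0.044.
  t   CF        PV=CF/(1+0.044)^t    t·PV
  1        25.00        23.9464        23.9464
  2        25.00        22.9371        45.8743
  3        25.00        21.9704        65.9113
  4        25.00        21.0445        84.1779
  5        25.00        20.1575       100.7877
  6        25.00        19.3080       115.8479
  7     1,025.00       758.2639     5,307.8472
  Σ                    887.6278     5,744.3926
P = 887.6278; D_Mac = 6.47162 yrs; D_mod = 6.19887 yrs.
DV01 ≈ 6.19887 × 887.6278 × 0.0001 = 0.550229.

¥0.5502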